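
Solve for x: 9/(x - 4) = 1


Multiply both sides by (x - 4): 9 = 1(x - 4)
Distribute: 9 = x - 4
x = 9 + 4 = 13
x = 13

x = 13


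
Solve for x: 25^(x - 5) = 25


Express both sides with the same base.
25 = 25^1
Since the bases match, equate exponents: x - 5 = 1
So x = 1 - (-5) = 6

x = 6


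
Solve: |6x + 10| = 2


An absolute value equation |expr| = 2 gives two cases:
Case 1: 6x + 10 = 2
  6x = -8, so x = -4/3
Case 2: 6x + 10 = -2
  6x = -12, so x = -2

x = -2, x = -4/3


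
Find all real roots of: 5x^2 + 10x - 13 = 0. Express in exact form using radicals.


Using the quadratic formula: x = (-b ± sqrt(b^2 - 4ac)) / (2a)
Here a = 5, b = 10, c = -13
Discriminant = b^2 - 4ac = 10^2 - 4(5)(-13) = 100 + 260 = 360
Since discriminant = 360 > 0, there are two real roots.
x = (-10 ± 6*sqrt(10)) / 10
Simplifying: x = (-5 ± 3*sqrt(10)) / 5
Numerically: x ≈ 0.8974 or x ≈ -2.8974

x = (-5 + 3*sqrt(10)) / 5 or x = (-5 - 3*sqrt(10)) / 5


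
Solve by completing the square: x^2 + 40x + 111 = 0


Start: x^2 + 40x + 111 = 0
Move constant: x^2 + 40x = -111
Half of 40 is 20, squared is 400
Add 400 to both sides: x^2 + 40x + 400 = 289
(x + 20)^2 = 289
x + 20 = ±17
x = -20 + 17 = -3 or x = -20 - 17 = -37

x = -37, x = -3


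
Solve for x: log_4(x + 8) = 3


Convert to exponential form: x + 8 = 4^3 = 64
x = 64 - 8 = 56
Check: log_4(56 + 8) = log_4(64) = log_4(64) = 3 ✓

x = 56


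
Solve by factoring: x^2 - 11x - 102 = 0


We need two numbers that multiply to -102 and add to -11.
Those numbers are 6 and -17 (since 6 * (-17) = -102 and 6 + (-17) = -11).
So x^2 - 11x - 102 = (x + 6)(x - 17) = 0
Setting each factor to zero: x = -6 or x = 17

x = -6, x = 17


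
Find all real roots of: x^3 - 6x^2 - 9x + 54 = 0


Let p(x) = x^3 - 6x^2 - 9x + 54. By the rational root theorem (leading coefficient 1), any rational root is an integer divisor of 54: try ±1, ±2, ... in turn.
Test x = 1: value = 40 ≠ 0.
Test x = -1: value = 56 ≠ 0.
Test x = 2: value = 20 ≠ 0.
Test x = -2: value = 40 ≠ 0.
Test x = 3: value = 0 ✓, so (x - 3) is a factor.
Synthetic division by (x - 3): bring down 1; 1(3) - 6 = -3; (-3)(3) - 9 = -18; (-18)(3) + 54 = 0 → quotient x^2 - 3x - 18, remainder 0.
Solve the quadratic x^2 - 3x - 18 = 0: discriminant = (-3)^2 - 4(1)(-18) = 9 + 72 = 81.
sqrt(81) = 9, so x = (3 ± 9)/2: x = 6 or x = -3.

x = -3, x = 3, x = 6


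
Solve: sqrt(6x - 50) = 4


Square both sides: 6x - 50 = 4^2 = 16
6x = 16 + 50 = 66
x = 11
Check: sqrt(6*11 - 50) = sqrt(16) = 4 ✓

x = 11


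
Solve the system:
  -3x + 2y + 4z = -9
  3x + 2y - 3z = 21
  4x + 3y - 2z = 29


Using Cramer's rule. Expand each determinant along the first row.
D  = (-3)*[2*(-2) - (-3)*3] - 2*[3*(-2) - (-3)*4] + 4*[3*3 - 2*4]
  = (-3)*(5) - 2*(6) + 4*(1) = -23
Dx = (-9)*[2*(-2) - (-3)*3] - 2*[21*(-2) - (-3)*29] + 4*[21*3 - 2*29]
  = (-9)*(5) - 2*(45) + 4*(5) = -115
Dy = (-3)*[21*(-2) - (-3)*29] - (-9)*[3*(-2) - (-3)*4] + 4*[3*29 - 21*4]
  = (-3)*(45) - (-9)*(6) + 4*(3) = -69
Dz = (-3)*[2*29 - 21*3] - 2*[3*29 - 21*4] + (-9)*[3*3 - 2*4]
  = (-3)*(-5) - 2*(3) + (-9)*(1) = 0
x = Dx/D = -115/-23 = 5, y = Dy/D = -69/-23 = 3, z = Dz/D = 0/-23 = 0
Check eq1: (-3)(5) + (2)(3) + (4)(0) = -9 = -9 ✓
Check eq2: (3)(5) + (2)(3) + (-3)(0) = 21 = 21 ✓
Check eq3: (4)(5) + (3)(3) + (-2)(0) = 29 = 29 ✓

x = 5, y = 3, z = 0


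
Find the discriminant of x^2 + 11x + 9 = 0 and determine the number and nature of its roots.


For ax^2 + bx + c = 0, discriminant D = b^2 - 4ac
Here a = 1, b = 11, c = 9
D = (11)^2 - 4(1)(9) = 121 - 36 = 85

D = 85 > 0 but not a perfect square
The equation has 2 distinct real irrational roots.

Discriminant = 85, 2 distinct real irrational roots


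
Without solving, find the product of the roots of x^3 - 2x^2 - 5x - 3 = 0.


By Vieta's formulas for x^3 + bx^2 + cx + d = 0:
  r1 + r2 + r3 = -b/a = 2
  r1*r2 + r1*r3 + r2*r3 = c/a = -5
  r1*r2*r3 = -d/a = 3


Product = 3


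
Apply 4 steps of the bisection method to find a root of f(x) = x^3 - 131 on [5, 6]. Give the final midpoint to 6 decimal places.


f(x) = x^3 - 131
f(5) = -6 < 0
f(6) = 85 > 0

Step 1: midpoint = (5.000000 + 6.000000)/2 = 5.500000
  f(5.500000) = 35.375000
  f(mid) > 0, so root is in [5.000000, 5.500000]

Step 2: midpoint = (5.000000 + 5.500000)/2 = 5.250000
  f(5.250000) = 13.703125
  f(mid) > 0, so root is in [5.000000, 5.250000]

Step 3: midpoint = (5.000000 + 5.250000)/2 = 5.125000
  f(5.125000) = 3.611328
  f(mid) > 0, so root is in [5.000000, 5.125000]

Step 4: midpoint = (5.000000 + 5.125000)/2 = 5.062500
  f(5.062500) = -1.253662
  f(mid) < 0, so root is in [5.062500, 5.125000]

midpoint = 5.062500


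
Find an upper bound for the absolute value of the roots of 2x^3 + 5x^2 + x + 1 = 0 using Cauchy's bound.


Cauchy's bound: all roots r satisfy |r| <= 1 + max(|a_i/a_n|) for i = 0,...,n-1
where a_n is the leading coefficient.

Coefficients: [2, 5, 1, 1]
Leading coefficient a_n = 2
Ratios |a_i/a_n|: 5/2, 1/2, 1/2
Maximum ratio: 5/2
Cauchy's bound: |r| <= 1 + 5/2 = 7/2

Upper bound = 7/2


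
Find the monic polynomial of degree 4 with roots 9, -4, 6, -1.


A monic polynomial with roots 9, -4, 6, -1 is:
p(x) = (x - 9)(x + 4)(x - 6)(x + 1)
After multiplying by (x - 9): x - 9
After multiplying by (x + 4): x^2 - 5x - 36
After multiplying by (x - 6): x^3 - 11x^2 - 6x + 216
After multiplying by (x + 1): x^4 - 10x^3 - 17x^2 + 210x + 216

x^4 - 10x^3 - 17x^2 + 210x + 216


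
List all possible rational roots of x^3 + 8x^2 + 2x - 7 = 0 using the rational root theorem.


Rational root theorem: possible roots are ±p/q where:
  p divides the constant term (-7): p ∈ {1, 7}
  q divides the leading coefficient (1): q ∈ {1}

All possible rational roots: -7, -1, 1, 7

-7, -1, 1, 7


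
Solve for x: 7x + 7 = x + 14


Starting with: 7x + 7 = x + 14
Move all x terms to left: (7 - 1)x = 14 - 7
Simplify: 6x = 7
Divide both sides by 6: x = 7/6

x = 7/6


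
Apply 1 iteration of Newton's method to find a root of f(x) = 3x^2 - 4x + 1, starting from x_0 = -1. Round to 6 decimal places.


Newton's method: x_(n+1) = x_n - f(x_n)/f'(x_n)
f(x) = 3x^2 - 4x + 1
f'(x) = 6x - 4

Iteration 1:
  f(-1.000000) = 8.000000
  f'(-1.000000) = -10.000000
  x_1 = -1.000000 - (8.000000)/(-10.000000) = -0.200000

x_1 = -0.200000


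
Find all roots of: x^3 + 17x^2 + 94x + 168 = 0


Let p(x) = x^3 + 17x^2 + 94x + 168. By the rational root theorem (leading coefficient 1), any rational root is an integer divisor of 168: try ±1, ±2, ... in turn.
Test x = 1: value = 280 ≠ 0.
Test x = -1: value = 90 ≠ 0.
Test x = 2: value = 432 ≠ 0.
Test x = -2: value = 40 ≠ 0.
Test x = 3: value = 630 ≠ 0.
Test x = -3: value = 12 ≠ 0.
Test x = 4: value = 880 ≠ 0.
Test x = -4: value = 0 ✓, so (x + 4) is a factor.
Synthetic division by (x + 4): bring down 1; 1(-4) + 17 = 13; 13(-4) + 94 = 42; 42(-4) + 168 = 0 → quotient x^2 + 13x + 42, remainder 0.
Solve the quadratic x^2 + 13x + 42 = 0: discriminant = 13^2 - 4(1)(42) = 169 - 168 = 1.
sqrt(1) = 1, so x = (-13 ± 1)/2: x = -6 or x = -7.
Collecting all roots found:

x = -7, x = -6, x = -4


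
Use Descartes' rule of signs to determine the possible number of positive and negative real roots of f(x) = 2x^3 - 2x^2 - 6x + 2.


Descartes' rule of signs:

For positive roots, count sign changes in f(x) = 2x^3 - 2x^2 - 6x + 2:
Signs of coefficients: +, -, -, +
Number of sign changes: 2
Possible positive real roots: 2, 0

For negative roots, examine f(-x) = -2x^3 - 2x^2 + 6x + 2:
Signs of coefficients: -, -, +, +
Number of sign changes: 1
Possible negative real roots: 1

Positive roots: 2 or 0; Negative roots: 1


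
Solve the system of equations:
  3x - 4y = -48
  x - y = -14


Using Cramer's rule:
Determinant D = (3)(-1) - (1)(-4) = -3 + 4 = 1
Dx = (-48)(-1) - (-14)(-4) = 48 - 56 = -8
Dy = (3)(-14) - (1)(-48) = -42 + 48 = 6
x = Dx/D = -8/1 = -8
y = Dy/D = 6/1 = 6

x = -8, y = 6


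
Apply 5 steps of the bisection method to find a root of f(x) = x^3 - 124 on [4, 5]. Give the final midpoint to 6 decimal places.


f(x) = x^3 - 124
f(4) = -60 < 0
f(5) = 1 > 0

Step 1: midpoint = (4.000000 + 5.000000)/2 = 4.500000
  f(4.500000) = -32.875000
  f(mid) < 0, so root is in [4.500000, 5.000000]

Step 2: midpoint = (4.500000 + 5.000000)/2 = 4.750000
  f(4.750000) = -16.828125
  f(mid) < 0, so root is in [4.750000, 5.000000]

Step 3: midpoint = (4.750000 + 5.000000)/2 = 4.875000
  f(4.875000) = -8.142578
  f(mid) < 0, so root is in [4.875000, 5.000000]

Step 4: midpoint = (4.875000 + 5.000000)/2 = 4.937500
  f(4.937500) = -3.629150
  f(mid) < 0, so root is in [4.937500, 5.000000]

Step 5: midpoint = (4.937500 + 5.000000)/2 = 4.968750
  f(4.968750) = -1.329132
  f(mid) < 0, so root is in [4.968750, 5.000000]

midpoint = 4.968750


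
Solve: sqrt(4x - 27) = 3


Square both sides: 4x - 27 = 3^2 = 9
4x = 9 + 27 = 36
x = 9
Check: sqrt(4*9 - 27) = sqrt(9) = 3 ✓

x = 9


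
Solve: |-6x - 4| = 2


An absolute value equation |expr| = 2 gives two cases:
Case 1: -6x - 4 = 2
  -6x = 6, so x = -1
Case 2: -6x - 4 = -2
  -6x = 2, so x = -1/3

x = -1, x = -1/3


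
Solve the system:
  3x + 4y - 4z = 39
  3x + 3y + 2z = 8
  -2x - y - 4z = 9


Using Cramer's rule. Expand each determinant along the first row.
D  = 3*[3*(-4) - 2*(-1)] - 4*[3*(-4) - 2*(-2)] + (-4)*[3*(-1) - 3*(-2)]
  = 3*(-10) - 4*(-8) + (-4)*(3) = -10
Dx = 39*[3*(-4) - 2*(-1)] - 4*[8*(-4) - 2*9] + (-4)*[8*(-1) - 3*9]
  = 39*(-10) - 4*(-50) + (-4)*(-35) = -50
Dy = 3*[8*(-4) - 2*9] - 39*[3*(-4) - 2*(-2)] + (-4)*[3*9 - 8*(-2)]
  = 3*(-50) - 39*(-8) + (-4)*(43) = -10
Dz = 3*[3*9 - 8*(-1)] - 4*[3*9 - 8*(-2)] + 39*[3*(-1) - 3*(-2)]
  = 3*(35) - 4*(43) + 39*(3) = 50
x = Dx/D = -50/-10 = 5, y = Dy/D = -10/-10 = 1, z = Dz/D = 50/-10 = -5
Check eq1: (3)(5) + (4)(1) + (-4)(-5) = 39 = 39 ✓
Check eq2: (3)(5) + (3)(1) + (2)(-5) = 8 = 8 ✓
Check eq3: (-2)(5) + (-1)(1) + (-4)(-5) = 9 = 9 ✓

x = 5, y = 1, z = -5


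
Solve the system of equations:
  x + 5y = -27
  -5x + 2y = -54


Using Cramer's rule:
Determinant D = (1)(2) - (-5)(5) = 2 + 25 = 27
Dx = (-27)(2) - (-54)(5) = -54 + 270 = 216
Dy = (1)(-54) - (-5)(-27) = -54 - 135 = -189
x = Dx/D = 216/27 = 8
y = Dy/D = -189/27 = -7

x = 8, y = -7


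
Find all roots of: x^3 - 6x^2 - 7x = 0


The constant term is 0, so x = 0 is a root. Factor out x:
  x^2 - 6x - 7 = 0
Solve the quadratic x^2 - 6x - 7 = 0: discriminant = (-6)^2 - 4(1)(-7) = 36 + 28 = 64.
sqrt(64) = 8, so x = (6 ± 8)/2: x = 7 or x = -1.
Collecting all roots found:

x = -1, x = 0, x = 7


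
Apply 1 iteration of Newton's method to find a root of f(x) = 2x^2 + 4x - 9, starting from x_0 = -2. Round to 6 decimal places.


Newton's method: x_(n+1) = x_n - f(x_n)/f'(x_n)
f(x) = 2x^2 + 4x - 9
f'(x) = 4x + 4

Iteration 1:
  f(-2.000000) = -9.000000
  f'(-2.000000) = -4.000000
  x_1 = -2.000000 - (-9.000000)/(-4.000000) = -4.250000

x_1 = -4.250000


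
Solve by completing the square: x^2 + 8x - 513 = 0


Start: x^2 + 8x - 513 = 0
Move constant: x^2 + 8x = 513
Half of 8 is 4, squared is 16
Add 16 to both sides: x^2 + 8x + 16 = 529
(x + 4)^2 = 529
x + 4 = ±23
x = -4 + 23 = 19 or x = -4 - 23 = -27

x = -27, x = 19


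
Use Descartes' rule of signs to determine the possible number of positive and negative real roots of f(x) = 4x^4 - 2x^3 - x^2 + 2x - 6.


Descartes' rule of signs:

For positive roots, count sign changes in f(x) = 4x^4 - 2x^3 - x^2 + 2x - 6:
Signs of coefficients: +, -, -, +, -
Number of sign changes: 3
Possible positive real roots: 3, 1

For negative roots, examine f(-x) = 4x^4 + 2x^3 - x^2 - 2x - 6:
Signs of coefficients: +, +, -, -, -
Number of sign changes: 1
Possible negative real roots: 1

Positive roots: 3 or 1; Negative roots: 1


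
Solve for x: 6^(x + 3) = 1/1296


Express both sides with the same base.
1/1296 = 6^(-4)
Since the bases match, equate exponents: x + 3 = -4
So x = -4 - (3) = -7

x = -7


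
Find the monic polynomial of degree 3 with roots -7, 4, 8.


A monic polynomial with roots -7, 4, 8 is:
p(x) = (x + 7)(x - 4)(x - 8)
After multiplying by (x + 7): x + 7
After multiplying by (x - 4): x^2 + 3x - 28
After multiplying by (x - 8): x^3 - 5x^2 - 52x + 224

x^3 - 5x^2 - 52x + 224


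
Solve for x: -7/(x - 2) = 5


Multiply both sides by (x - 2): -7 = 5(x - 2)
Distribute: -7 = 5x - 10
5x = -7 + 10 = 3
x = 3/5

x = 3/5


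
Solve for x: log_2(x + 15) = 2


Convert to exponential form: x + 15 = 2^2 = 4
x = 4 - 15 = -11
Check: log_2(-11 + 15) = log_2(4) = log_2(4) = 2 ✓

x = -11


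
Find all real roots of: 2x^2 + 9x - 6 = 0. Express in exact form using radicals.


Using the quadratic formula: x = (-b ± sqrt(b^2 - 4ac)) / (2a)
Here a = 2, b = 9, c = -6
Discriminant = b^2 - 4ac = 9^2 - 4(2)(-6) = 81 + 48 = 129
Since discriminant = 129 > 0, there are two real roots.
x = (-9 ± sqrt(129)) / 4
Numerically: x ≈ 0.5895 or x ≈ -5.0895

x = (-9 + sqrt(129)) / 4 or x = (-9 - sqrt(129)) / 4


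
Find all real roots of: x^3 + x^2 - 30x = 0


The constant term is 0, so x = 0 is a root. Factor out x:
  x(x^2 + x - 30) = 0
Solve the quadratic x^2 + x - 30 = 0: discriminant = 1^2 - 4(1)(-30) = 1 + 120 = 121.
sqrt(121) = 11, so x = (-1 ± 11)/2: x = 5 or x = -6.

x = -6, x = 0, x = 5


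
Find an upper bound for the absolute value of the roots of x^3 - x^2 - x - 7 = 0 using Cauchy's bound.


Cauchy's bound: all roots r satisfy |r| <= 1 + max(|a_i/a_n|) for i = 0,...,n-1
where a_n is the leading coefficient.

Coefficients: [1, -1, -1, -7]
Leading coefficient a_n = 1
Ratios |a_i/a_n|: 1, 1, 7
Maximum ratio: 7
Cauchy's bound: |r| <= 1 + 7 = 8

Upper bound = 8


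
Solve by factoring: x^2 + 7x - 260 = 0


We need two numbers that multiply to -260 and add to 7.
Those numbers are 20 and -13 (since 20 * (-13) = -260 and 20 + (-13) = 7).
So x^2 + 7x - 260 = (x + 20)(x - 13) = 0
Setting each factor to zero: x = -20 or x = 13

x = -20, x = 13


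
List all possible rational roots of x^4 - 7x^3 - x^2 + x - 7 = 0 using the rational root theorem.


Rational root theorem: possible roots are ±p/q where:
  p divides the constant term (-7): p ∈ {1, 7}
  q divides the leading coefficient (1): q ∈ {1}

All possible rational roots: -7, -1, 1, 7

-7, -1, 1, 7


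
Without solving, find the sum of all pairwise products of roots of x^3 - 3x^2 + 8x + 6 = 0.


By Vieta's formulas for x^3 + bx^2 + cx + d = 0:
  r1 + r2 + r3 = -b/a = 3
  r1*r2 + r1*r3 + r2*r3 = c/a = 8
  r1*r2*r3 = -d/a = -6


Sum of pairwise products = 8


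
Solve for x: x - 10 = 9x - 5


Starting with: x - 10 = 9x - 5
Move all x terms to left: (1 - 9)x = -5 + 10
Simplify: -8x = 5
Divide both sides by -8: x = -5/8

x = -5/8


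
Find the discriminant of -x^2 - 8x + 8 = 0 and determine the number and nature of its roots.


For ax^2 + bx + c = 0, discriminant D = b^2 - 4ac
Here a = -1, b = -8, c = 8
D = (-8)^2 - 4(-1)(8) = 64 + 32 = 96

D = 96 > 0 but not a perfect square
The equation has 2 distinct real irrational roots.

Discriminant = 96, 2 distinct real irrational roots


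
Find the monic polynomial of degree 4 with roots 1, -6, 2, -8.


A monic polynomial with roots 1, -6, 2, -8 is:
p(x) = (x - 1)(x + 6)(x - 2)(x + 8)
After multiplying by (x - 1): x - 1
After multiplying by (x + 6): x^2 + 5x - 6
After multiplying by (x - 2): x^3 + 3x^2 - 16x + 12
After multiplying by (x + 8): x^4 + 11x^3 + 8x^2 - 116x + 96

x^4 + 11x^3 + 8x^2 - 116x + 96


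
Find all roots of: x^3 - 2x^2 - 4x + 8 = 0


Let p(x) = x^3 - 2x^2 - 4x + 8. By the rational root theorem (leading coefficient 1), any rational root is an integer divisor of 8: try ±1, ±2, ... in turn.
Test x = 1: value = 3 ≠ 0.
Test x = -1: value = 9 ≠ 0.
Test x = 2: value = 0 ✓, so (x - 2) is a factor.
Synthetic division by (x - 2): bring down 1; 1(2) - 2 = 0; 0(2) - 4 = -4; (-4)(2) + 8 = 0 → quotient x^2 - 4, remainder 0.
Solve the quadratic x^2 - 4 = 0: discriminant = 0^2 - 4(1)(-4) = 0 + 16 = 16.
sqrt(16) = 4, so x = (0 ± 4)/2: x = 2 or x = -2.
Collecting all roots found:

x = -2, x = 2 (multiplicity 2)


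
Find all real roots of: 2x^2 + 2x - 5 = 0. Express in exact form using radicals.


Using the quadratic formula: x = (-b ± sqrt(b^2 - 4ac)) / (2a)
Here a = 2, b = 2, c = -5
Discriminant = b^2 - 4ac = 2^2 - 4(2)(-5) = 4 + 40 = 44
Since discriminant = 44 > 0, there are two real roots.
x = (-2 ± 2*sqrt(11)) / 4
Simplifying: x = (-1 ± sqrt(11)) / 2
Numerically: x ≈ 1.1583 or x ≈ -2.1583

x = (-1 + sqrt(11)) / 2 or x = (-1 - sqrt(11)) / 2


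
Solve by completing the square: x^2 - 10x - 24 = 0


Start: x^2 - 10x - 24 = 0
Move constant: x^2 - 10x = 24
Half of -10 is -5, squared is 25
Add 25 to both sides: x^2 - 10x + 25 = 49
(x - 5)^2 = 49
x - 5 = ±7
x = 5 + 7 = 12 or x = 5 - 7 = -2

x = -2, x = 12


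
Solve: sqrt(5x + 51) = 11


Square both sides: 5x + 51 = 11^2 = 121
5x = 121 - 51 = 70
x = 14
Check: sqrt(5*14 + 51) = sqrt(121) = 11 ✓

x = 14


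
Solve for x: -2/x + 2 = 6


Subtract 2 from both sides: -2/x = 4
Multiply both sides by x: -2 = 4 * x
Divide by 4: x = -1/2

x = -1/2


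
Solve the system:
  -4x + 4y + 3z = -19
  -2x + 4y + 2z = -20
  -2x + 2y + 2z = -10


Using Cramer's rule. Expand each determinant along the first row.
D  = (-4)*[4*2 - 2*2] - 4*[(-2)*2 - 2*(-2)] + 3*[(-2)*2 - 4*(-2)]
  = (-4)*(4) - 4*(0) + 3*(4) = -4
Dx = (-19)*[4*2 - 2*2] - 4*[(-20)*2 - 2*(-10)] + 3*[(-20)*2 - 4*(-10)]
  = (-19)*(4) - 4*(-20) + 3*(0) = 4
Dy = (-4)*[(-20)*2 - 2*(-10)] - (-19)*[(-2)*2 - 2*(-2)] + 3*[(-2)*(-10) - (-20)*(-2)]
  = (-4)*(-20) - (-19)*(0) + 3*(-20) = 20
Dz = (-4)*[4*(-10) - (-20)*2] - 4*[(-2)*(-10) - (-20)*(-2)] + (-19)*[(-2)*2 - 4*(-2)]
  = (-4)*(0) - 4*(-20) + (-19)*(4) = 4
x = Dx/D = 4/-4 = -1, y = Dy/D = 20/-4 = -5, z = Dz/D = 4/-4 = -1
Check eq1: (-4)(-1) + (4)(-5) + (3)(-1) = -19 = -19 ✓
Check eq2: (-2)(-1) + (4)(-5) + (2)(-1) = -20 = -20 ✓
Check eq3: (-2)(-1) + (2)(-5) + (2)(-1) = -10 = -10 ✓

x = -1, y = -5, z = -1


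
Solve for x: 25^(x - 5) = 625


Express both sides with the same base.
625 = 25^2
Since the bases match, equate exponents: x - 5 = 2
So x = 2 - (-5) = 7

x = 7


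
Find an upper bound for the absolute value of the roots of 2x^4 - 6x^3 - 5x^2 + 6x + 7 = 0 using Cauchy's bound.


Cauchy's bound: all roots r satisfy |r| <= 1 + max(|a_i/a_n|) for i = 0,...,n-1
where a_n is the leading coefficient.

Coefficients: [2, -6, -5, 6, 7]
Leading coefficient a_n = 2
Ratios |a_i/a_n|: 3, 5/2, 3, 7/2
Maximum ratio: 7/2
Cauchy's bound: |r| <= 1 + 7/2 = 9/2

Upper bound = 9/2


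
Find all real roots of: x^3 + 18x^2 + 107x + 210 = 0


Let p(x) = x^3 + 18x^2 + 107x + 210. By the rational root theorem (leading coefficient 1), any rational root is an integer divisor of 210: try ±1, ±2, ... in turn.
Test x = 1: value = 336 ≠ 0.
Test x = -1: value = 120 ≠ 0.
Test x = 2: value = 504 ≠ 0.
Test x = -2: value = 60 ≠ 0.
Test x = 3: value = 720 ≠ 0.
Test x = -3: value = 24 ≠ 0.
Test x = 5: value = 1320 ≠ 0.
Test x = -5: value = 0 ✓, so (x + 5) is a factor.
Synthetic division by (x + 5): bring down 1; 1(-5) + 18 = 13; 13(-5) + 107 = 42; 42(-5) + 210 = 0 → quotient x^2 + 13x + 42, remainder 0.
Solve the quadratic x^2 + 13x + 42 = 0: discriminant = 13^2 - 4(1)(42) = 169 - 168 = 1.
sqrt(1) = 1, so x = (-13 ± 1)/2: x = -6 or x = -7.

x = -7, x = -6, x = -5


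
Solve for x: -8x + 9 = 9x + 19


Starting with: -8x + 9 = 9x + 19
Move all x terms to left: (-8 - 9)x = 19 - 9
Simplify: -17x = 10
Divide both sides by -17: x = -10/17

x = -10/17


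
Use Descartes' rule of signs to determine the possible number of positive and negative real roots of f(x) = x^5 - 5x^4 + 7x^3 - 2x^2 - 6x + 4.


Descartes' rule of signs:

For positive roots, count sign changes in f(x) = x^5 - 5x^4 + 7x^3 - 2x^2 - 6x + 4:
Signs of coefficients: +, -, +, -, -, +
Number of sign changes: 4
Possible positive real roots: 4, 2, 0

For negative roots, examine f(-x) = -x^5 - 5x^4 - 7x^3 - 2x^2 + 6x + 4:
Signs of coefficients: -, -, -, -, +, +
Number of sign changes: 1
Possible negative real roots: 1

Positive roots: 4 or 2 or 0; Negative roots: 1


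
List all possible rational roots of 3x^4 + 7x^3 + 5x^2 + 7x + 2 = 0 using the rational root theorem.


Rational root theorem: possible roots are ±p/q where:
  p divides the constant term (2): p ∈ {1, 2}
  q divides the leading coefficient (3): q ∈ {1, 3}

All possible rational roots: -2, -1, -2/3, -1/3, 1/3, 2/3, 1, 2

-2, -1, -2/3, -1/3, 1/3, 2/3, 1, 2


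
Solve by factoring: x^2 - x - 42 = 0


We need two numbers that multiply to -42 and add to -1.
Those numbers are 6 and -7 (since 6 * (-7) = -42 and 6 + (-7) = -1).
So x^2 - x - 42 = (x + 6)(x - 7) = 0
Setting each factor to zero: x = -6 or x = 7

x = -6, x = 7


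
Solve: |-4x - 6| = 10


An absolute value equation |expr| = 10 gives two cases:
Case 1: -4x - 6 = 10
  -4x = 16, so x = -4
Case 2: -4x - 6 = -10
  -4x = -4, so x = 1

x = -4, x = 1


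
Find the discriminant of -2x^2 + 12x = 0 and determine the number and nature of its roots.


For ax^2 + bx + c = 0, discriminant D = b^2 - 4ac
Here a = -2, b = 12, c = 0
D = (12)^2 - 4(-2)(0) = 144 - 0 = 144

D = 144 > 0 and is a perfect square (sqrt = 12)
The equation has 2 distinct real rational roots.

Discriminant = 144, 2 distinct real rational roots


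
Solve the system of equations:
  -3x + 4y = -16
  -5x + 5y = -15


Using Cramer's rule:
Determinant D = (-3)(5) - (-5)(4) = -15 + 20 = 5
Dx = (-16)(5) - (-15)(4) = -80 + 60 = -20
Dy = (-3)(-15) - (-5)(-16) = 45 - 80 = -35
x = Dx/D = -20/5 = -4
y = Dy/D = -35/5 = -7

x = -4, y = -7


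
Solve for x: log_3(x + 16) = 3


Convert to exponential form: x + 16 = 3^3 = 27
x = 27 - 16 = 11
Check: log_3(11 + 16) = log_3(27) = log_3(27) = 3 ✓

x = 11


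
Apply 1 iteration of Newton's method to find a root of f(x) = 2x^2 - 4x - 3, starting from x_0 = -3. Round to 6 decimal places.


Newton's method: x_(n+1) = x_n - f(x_n)/f'(x_n)
f(x) = 2x^2 - 4x - 3
f'(x) = 4x - 4

Iteration 1:
  f(-3.000000) = 27.000000
  f'(-3.000000) = -16.000000
  x_1 = -3.000000 - (27.000000)/(-16.000000) = -1.312500

x_1 = -1.312500


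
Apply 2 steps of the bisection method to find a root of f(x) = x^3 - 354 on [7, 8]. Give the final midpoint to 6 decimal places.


f(x) = x^3 - 354
f(7) = -11 < 0
f(8) = 158 > 0

Step 1: midpoint = (7.000000 + 8.000000)/2 = 7.500000
  f(7.500000) = 67.875000
  f(mid) > 0, so root is in [7.000000, 7.500000]

Step 2: midpoint = (7.000000 + 7.500000)/2 = 7.250000
  f(7.250000) = 27.078125
  f(mid) > 0, so root is in [7.000000, 7.250000]

midpoint = 7.250000


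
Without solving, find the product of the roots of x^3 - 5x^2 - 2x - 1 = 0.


By Vieta's formulas for x^3 + bx^2 + cx + d = 0:
  r1 + r2 + r3 = -b/a = 5
  r1*r2 + r1*r3 + r2*r3 = c/a = -2
  r1*r2*r3 = -d/a = 1


Product = 1


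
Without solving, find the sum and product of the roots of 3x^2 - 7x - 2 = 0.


By Vieta's formulas for ax^2 + bx + c = 0:
  Sum of roots = -b/a
  Product of roots = c/a

Here a = 3, b = -7, c = -2
Sum = -(-7)/3 = 7/3
Product = -2/3 = -2/3

Sum = 7/3, Product = -2/3


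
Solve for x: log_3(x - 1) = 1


Convert to exponential form: x - 1 = 3^1 = 3
x = 3 + 1 = 4
Check: log_3(4 - 1) = log_3(3) = log_3(3) = 1 ✓

x = 4


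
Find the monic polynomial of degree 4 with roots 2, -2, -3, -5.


A monic polynomial with roots 2, -2, -3, -5 is:
p(x) = (x - 2)(x + 2)(x + 3)(x + 5)
After multiplying by (x - 2): x - 2
After multiplying by (x + 2): x^2 - 4
After multiplying by (x + 3): x^3 + 3x^2 - 4x - 12
After multiplying by (x + 5): x^4 + 8x^3 + 11x^2 - 32x - 60

x^4 + 8x^3 + 11x^2 - 32x - 60


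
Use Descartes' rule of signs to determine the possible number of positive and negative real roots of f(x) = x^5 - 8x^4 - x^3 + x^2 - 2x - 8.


Descartes' rule of signs:

For positive roots, count sign changes in f(x) = x^5 - 8x^4 - x^3 + x^2 - 2x - 8:
Signs of coefficients: +, -, -, +, -, -
Number of sign changes: 3
Possible positive real roots: 3, 1

For negative roots, examine f(-x) = -x^5 - 8x^4 + x^3 + x^2 + 2x - 8:
Signs of coefficients: -, -, +, +, +, -
Number of sign changes: 2
Possible negative real roots: 2, 0

Positive roots: 3 or 1; Negative roots: 2 or 0


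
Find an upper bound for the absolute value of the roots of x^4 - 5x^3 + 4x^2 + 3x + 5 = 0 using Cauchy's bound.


Cauchy's bound: all roots r satisfy |r| <= 1 + max(|a_i/a_n|) for i = 0,...,n-1
where a_n is the leading coefficient.

Coefficients: [1, -5, 4, 3, 5]
Leading coefficient a_n = 1
Ratios |a_i/a_n|: 5, 4, 3, 5
Maximum ratio: 5
Cauchy's bound: |r| <= 1 + 5 = 6

Upper bound = 6


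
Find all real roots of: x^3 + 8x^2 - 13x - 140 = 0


Let p(x) = x^3 + 8x^2 - 13x - 140. By the rational root theorem (leading coefficient 1), any rational root is an integer divisor of 140: try ±1, ±2, ... in turn.
Test x = 1: value = -144 ≠ 0.
Test x = -1: value = -120 ≠ 0.
Test x = 2: value = -126 ≠ 0.
Test x = -2: value = -90 ≠ 0.
Test x = 4: value = 0 ✓, so (x - 4) is a factor.
Synthetic division by (x - 4): bring down 1; 1(4) + 8 = 12; 12(4) - 13 = 35; 35(4) - 140 = 0 → quotient x^2 + 12x + 35, remainder 0.
Solve the quadratic x^2 + 12x + 35 = 0: discriminant = 12^2 - 4(1)(35) = 144 - 140 = 4.
sqrt(4) = 2, so x = (-12 ± 2)/2: x = -5 or x = -7.

x = -7, x = -5, x = 4


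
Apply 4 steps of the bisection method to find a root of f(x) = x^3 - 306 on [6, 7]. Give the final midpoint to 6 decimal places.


f(x) = x^3 - 306
f(6) = -90 < 0
f(7) = 37 > 0

Step 1: midpoint = (6.000000 + 7.000000)/2 = 6.500000
  f(6.500000) = -31.375000
  f(mid) < 0, so root is in [6.500000, 7.000000]

Step 2: midpoint = (6.500000 + 7.000000)/2 = 6.750000
  f(6.750000) = 1.546875
  f(mid) > 0, so root is in [6.500000, 6.750000]

Step 3: midpoint = (6.500000 + 6.750000)/2 = 6.625000
  f(6.625000) = -15.224609
  f(mid) < 0, so root is in [6.625000, 6.750000]

Step 4: midpoint = (6.625000 + 6.750000)/2 = 6.687500
  f(6.687500) = -6.917236
  f(mid) < 0, so root is in [6.687500, 6.750000]

midpoint = 6.687500


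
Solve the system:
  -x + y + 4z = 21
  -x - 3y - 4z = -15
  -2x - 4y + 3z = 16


Using Cramer's rule. Expand each determinant along the first row.
D  = (-1)*[(-3)*3 - (-4)*(-4)] - 1*[(-1)*3 - (-4)*(-2)] + 4*[(-1)*(-4) - (-3)*(-2)]
  = (-1)*(-25) - 1*(-11) + 4*(-2) = 28
Dx = 21*[(-3)*3 - (-4)*(-4)] - 1*[(-15)*3 - (-4)*16] + 4*[(-15)*(-4) - (-3)*16]
  = 21*(-25) - 1*(19) + 4*(108) = -112
Dy = (-1)*[(-15)*3 - (-4)*16] - 21*[(-1)*3 - (-4)*(-2)] + 4*[(-1)*16 - (-15)*(-2)]
  = (-1)*(19) - 21*(-11) + 4*(-46) = 28
Dz = (-1)*[(-3)*16 - (-15)*(-4)] - 1*[(-1)*16 - (-15)*(-2)] + 21*[(-1)*(-4) - (-3)*(-2)]
  = (-1)*(-108) - 1*(-46) + 21*(-2) = 112
x = Dx/D = -112/28 = -4, y = Dy/D = 28/28 = 1, z = Dz/D = 112/28 = 4
Check eq1: (-1)(-4) + (1)(1) + (4)(4) = 21 = 21 ✓
Check eq2: (-1)(-4) + (-3)(1) + (-4)(4) = -15 = -15 ✓
Check eq3: (-2)(-4) + (-4)(1) + (3)(4) = 16 = 16 ✓

x = -4, y = 1, z = 4


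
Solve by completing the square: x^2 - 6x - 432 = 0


Start: x^2 - 6x - 432 = 0
Move constant: x^2 - 6x = 432
Half of -6 is -3, squared is 9
Add 9 to both sides: x^2 - 6x + 9 = 441
(x - 3)^2 = 441
x - 3 = ±21
x = 3 + 21 = 24 or x = 3 - 21 = -18

x = -18, x = 24


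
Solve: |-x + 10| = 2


An absolute value equation |expr| = 2 gives two cases:
Case 1: -x + 10 = 2
  -x = -8, so x = 8
Case 2: -x + 10 = -2
  -x = -12, so x = 12

x = 8, x = 12


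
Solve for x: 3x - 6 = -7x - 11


Starting with: 3x - 6 = -7x - 11
Move all x terms to left: (3 + 7)x = -11 + 6
Simplify: 10x = -5
Divide both sides by 10: x = -1/2

x = -1/2


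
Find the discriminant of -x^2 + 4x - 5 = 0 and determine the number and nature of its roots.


For ax^2 + bx + c = 0, discriminant D = b^2 - 4ac
Here a = -1, b = 4, c = -5
D = (4)^2 - 4(-1)(-5) = 16 - 20 = -4

D = -4 < 0
The equation has no real roots (2 complex conjugate roots).

Discriminant = -4, no real roots (2 complex conjugate roots)


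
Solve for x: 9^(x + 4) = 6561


Express both sides with the same base.
6561 = 9^4
Since the bases match, equate exponents: x + 4 = 4
So x = 4 - (4) = 0

x = 0


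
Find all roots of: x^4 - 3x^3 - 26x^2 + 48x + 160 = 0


Let p(x) = x^4 - 3x^3 - 26x^2 + 48x + 160. By the rational root theorem (leading coefficient 1), any rational root is an integer divisor of 160: try ±1, ±2, ... in turn.
Test x = 1: value = 180 ≠ 0.
Test x = -1: value = 90 ≠ 0.
Test x = 2: value = 144 ≠ 0.
Test x = -2: value = 0 ✓, so (x + 2) is a factor.
Synthetic division by (x + 2): bring down 1; 1(-2) - 3 = -5; (-5)(-2) - 26 = -16; (-16)(-2) + 48 = 80; 80(-2) + 160 = 0 → quotient x^3 - 5x^2 - 16x + 80, remainder 0.
Continue with the quotient x^3 - 5x^2 - 16x + 80 (candidates must divide 80; re-test x = -2 first in case it repeats).
Test x = -2: value = 84 ≠ 0.
Test x = 4: value = 0 ✓, so (x - 4) is a factor.
Synthetic division by (x - 4): bring down 1; 1(4) - 5 = -1; (-1)(4) - 16 = -20; (-20)(4) + 80 = 0 → quotient x^2 - x - 20, remainder 0.
Solve the quadratic x^2 - x - 20 = 0: discriminant = (-1)^2 - 4(1)(-20) = 1 + 80 = 81.
sqrt(81) = 9, so x = (1 ± 9)/2: x = 5 or x = -4.
Collecting all roots found:

x = -4, x = -2, x = 4, x = 5


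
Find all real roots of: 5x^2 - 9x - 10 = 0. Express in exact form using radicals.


Using the quadratic formula: x = (-b ± sqrt(b^2 - 4ac)) / (2a)
Here a = 5, b = -9, c = -10
Discriminant = b^2 - 4ac = (-9)^2 - 4(5)(-10) = 81 + 200 = 281
Since discriminant = 281 > 0, there are two real roots.
x = (9 ± sqrt(281)) / 10
Numerically: x ≈ 2.5763 or x ≈ -0.7763

x = (9 + sqrt(281)) / 10 or x = (9 - sqrt(281)) / 10


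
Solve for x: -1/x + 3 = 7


Subtract 3 from both sides: -1/x = 4
Multiply both sides by x: -1 = 4 * x
Divide by 4: x = -1/4

x = -1/4


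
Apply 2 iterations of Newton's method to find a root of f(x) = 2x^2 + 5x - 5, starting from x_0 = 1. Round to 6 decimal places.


Newton's method: x_(n+1) = x_n - f(x_n)/f'(x_n)
f(x) = 2x^2 + 5x - 5
f'(x) = 4x + 5

Iteration 1:
  f(1.000000) = 2.000000
  f'(1.000000) = 9.000000
  x_1 = 1.000000 - (2.000000)/(9.000000) = 0.777778

Iteration 2:
  f(0.777778) = 0.098765
  f'(0.777778) = 8.111111
  x_2 = 0.777778 - (0.098765)/(8.111111) = 0.765601

x_2 = 0.765601


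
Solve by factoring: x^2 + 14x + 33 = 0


We need two numbers that multiply to 33 and add to 14.
Those numbers are 11 and 3 (since 11 * 3 = 33 and 11 + 3 = 14).
So x^2 + 14x + 33 = (x + 11)(x + 3) = 0
Setting each factor to zero: x = -11 or x = -3

x = -11, x = -3


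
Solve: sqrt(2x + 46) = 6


Square both sides: 2x + 46 = 6^2 = 36
2x = 36 - 46 = -10
x = -5
Check: sqrt(2*(-5) + 46) = sqrt(36) = 6 ✓

x = -5


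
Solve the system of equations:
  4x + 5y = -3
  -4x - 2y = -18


Using Cramer's rule:
Determinant D = (4)(-2) - (-4)(5) = -8 + 20 = 12
Dx = (-3)(-2) - (-18)(5) = 6 + 90 = 96
Dy = (4)(-18) - (-4)(-3) = -72 - 12 = -84
x = Dx/D = 96/12 = 8
y = Dy/D = -84/12 = -7

x = 8, y = -7


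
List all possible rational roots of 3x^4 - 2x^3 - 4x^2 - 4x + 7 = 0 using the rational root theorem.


Rational root theorem: possible roots are ±p/q where:
  p divides the constant term (7): p ∈ {1, 7}
  q divides the leading coefficient (3): q ∈ {1, 3}

All possible rational roots: -7, -7/3, -1, -1/3, 1/3, 1, 7/3, 7

-7, -7/3, -1, -1/3, 1/3, 1, 7/3, 7


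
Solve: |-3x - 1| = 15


An absolute value equation |expr| = 15 gives two cases:
Case 1: -3x - 1 = 15
  -3x = 16, so x = -16/3
Case 2: -3x - 1 = -15
  -3x = -14, so x = 14/3

x = -16/3, x = 14/3


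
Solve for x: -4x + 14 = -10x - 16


Starting with: -4x + 14 = -10x - 16
Move all x terms to left: (-4 + 10)x = -16 - 14
Simplify: 6x = -30
Divide both sides by 6: x = -5

x = -5


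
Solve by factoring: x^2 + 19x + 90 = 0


We need two numbers that multiply to 90 and add to 19.
Those numbers are 10 and 9 (since 10 * 9 = 90 and 10 + 9 = 19).
So x^2 + 19x + 90 = (x + 10)(x + 9) = 0
Setting each factor to zero: x = -10 or x = -9

x = -10, x = -9


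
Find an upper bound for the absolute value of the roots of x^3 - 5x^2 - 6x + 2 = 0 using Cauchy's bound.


Cauchy's bound: all roots r satisfy |r| <= 1 + max(|a_i/a_n|) for i = 0,...,n-1
where a_n is the leading coefficient.

Coefficients: [1, -5, -6, 2]
Leading coefficient a_n = 1
Ratios |a_i/a_n|: 5, 6, 2
Maximum ratio: 6
Cauchy's bound: |r| <= 1 + 6 = 7

Upper bound = 7


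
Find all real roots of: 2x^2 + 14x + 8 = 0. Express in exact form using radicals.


Using the quadratic formula: x = (-b ± sqrt(b^2 - 4ac)) / (2a)
Here a = 2, b = 14, c = 8
Discriminant = b^2 - 4ac = 14^2 - 4(2)(8) = 196 - 64 = 132
Since discriminant = 132 > 0, there are two real roots.
x = (-14 ± 2*sqrt(33)) / 4
Simplifying: x = (-7 ± sqrt(33)) / 2
Numerically: x ≈ -0.6277 or x ≈ -6.3723

x = (-7 + sqrt(33)) / 2 or x = (-7 - sqrt(33)) / 2


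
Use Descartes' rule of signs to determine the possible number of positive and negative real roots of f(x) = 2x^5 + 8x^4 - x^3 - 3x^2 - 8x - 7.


Descartes' rule of signs:

For positive roots, count sign changes in f(x) = 2x^5 + 8x^4 - x^3 - 3x^2 - 8x - 7:
Signs of coefficients: +, +, -, -, -, -
Number of sign changes: 1
Possible positive real roots: 1

For negative roots, examine f(-x) = -2x^5 + 8x^4 + x^3 - 3x^2 + 8x - 7:
Signs of coefficients: -, +, +, -, +, -
Number of sign changes: 4
Possible negative real roots: 4, 2, 0

Positive roots: 1; Negative roots: 4 or 2 or 0


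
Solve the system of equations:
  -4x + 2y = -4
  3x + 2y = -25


Using Cramer's rule:
Determinant D = (-4)(2) - (3)(2) = -8 - 6 = -14
Dx = (-4)(2) - (-25)(2) = -8 + 50 = 42
Dy = (-4)(-25) - (3)(-4) = 100 + 12 = 112
x = Dx/D = 42/-14 = -3
y = Dy/D = 112/-14 = -8

x = -3, y = -8


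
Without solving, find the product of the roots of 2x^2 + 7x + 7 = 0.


By Vieta's formulas for ax^2 + bx + c = 0:
  Sum of roots = -b/a
  Product of roots = c/a

Here a = 2, b = 7, c = 7
Sum = -(7)/2 = -7/2
Product = 7/2 = 7/2

Product = 7/2


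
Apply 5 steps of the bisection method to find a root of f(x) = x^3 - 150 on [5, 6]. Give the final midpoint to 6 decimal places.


f(x) = x^3 - 150
f(5) = -25 < 0
f(6) = 66 > 0

Step 1: midpoint = (5.000000 + 6.000000)/2 = 5.500000
  f(5.500000) = 16.375000
  f(mid) > 0, so root is in [5.000000, 5.500000]

Step 2: midpoint = (5.000000 + 5.500000)/2 = 5.250000
  f(5.250000) = -5.296875
  f(mid) < 0, so root is in [5.250000, 5.500000]

Step 3: midpoint = (5.250000 + 5.500000)/2 = 5.375000
  f(5.375000) = 5.287109
  f(mid) > 0, so root is in [5.250000, 5.375000]

Step 4: midpoint = (5.250000 + 5.375000)/2 = 5.312500
  f(5.312500) = -0.067139
  f(mid) < 0, so root is in [5.312500, 5.375000]

Step 5: midpoint = (5.312500 + 5.375000)/2 = 5.343750
  f(5.343750) = 2.594330
  f(mid) > 0, so root is in [5.312500, 5.343750]

midpoint = 5.343750


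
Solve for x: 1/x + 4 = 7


Subtract 4 from both sides: 1/x = 3
Multiply both sides by x: 1 = 3 * x
Divide by 3: x = 1/3

x = 1/3


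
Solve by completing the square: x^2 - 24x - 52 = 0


Start: x^2 - 24x - 52 = 0
Move constant: x^2 - 24x = 52
Half of -24 is -12, squared is 144
Add 144 to both sides: x^2 - 24x + 144 = 196
(x - 12)^2 = 196
x - 12 = ±14
x = 12 + 14 = 26 or x = 12 - 14 = -2

x = -2, x = 26


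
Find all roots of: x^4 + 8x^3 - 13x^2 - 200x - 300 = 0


Let p(x) = x^4 + 8x^3 - 13x^2 - 200x - 300. By the rational root theorem (leading coefficient 1), any rational root is an integer divisor of 300: try ±1, ±2, ... in turn.
Test x = 1: value = -504 ≠ 0.
Test x = -1: value = -120 ≠ 0.
Test x = 2: value = -672 ≠ 0.
Test x = -2: value = 0 ✓, so (x + 2) is a factor.
Synthetic division by (x + 2): bring down 1; 1(-2) + 8 = 6; 6(-2) - 13 = -25; (-25)(-2) - 200 = -150; (-150)(-2) - 300 = 0 → quotient x^3 + 6x^2 - 25x - 150, remainder 0.
Continue with the quotient x^3 + 6x^2 - 25x - 150 (candidates must divide 150; re-test x = -2 first in case it repeats).
Test x = -2: value = -84 ≠ 0.
Test x = 3: value = -144 ≠ 0.
Test x = -3: value = -48 ≠ 0.
Test x = 5: value = 0 ✓, so (x - 5) is a factor.
Synthetic division by (x - 5): bring down 1; 1(5) + 6 = 11; 11(5) - 25 = 30; 30(5) - 150 = 0 → quotient x^2 + 11x + 30, remainder 0.
Solve the quadratic x^2 + 11x + 30 = 0: discriminant = 11^2 - 4(1)(30) = 121 - 120 = 1.
sqrt(1) = 1, so x = (-11 ± 1)/2: x = -5 or x = -6.
Collecting all roots found:

x = -6, x = -5, x = -2, x = 5


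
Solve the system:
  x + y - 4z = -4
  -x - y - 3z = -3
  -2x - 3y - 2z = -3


Using Cramer's rule. Expand each determinant along the first row.
D  = 1*[(-1)*(-2) - (-3)*(-3)] - 1*[(-1)*(-2) - (-3)*(-2)] + (-4)*[(-1)*(-3) - (-1)*(-2)]
  = 1*(-7) - 1*(-4) + (-4)*(1) = -7
Dx = (-4)*[(-1)*(-2) - (-3)*(-3)] - 1*[(-3)*(-2) - (-3)*(-3)] + (-4)*[(-3)*(-3) - (-1)*(-3)]
  = (-4)*(-7) - 1*(-3) + (-4)*(6) = 7
Dy = 1*[(-3)*(-2) - (-3)*(-3)] - (-4)*[(-1)*(-2) - (-3)*(-2)] + (-4)*[(-1)*(-3) - (-3)*(-2)]
  = 1*(-3) - (-4)*(-4) + (-4)*(-3) = -7
Dz = 1*[(-1)*(-3) - (-3)*(-3)] - 1*[(-1)*(-3) - (-3)*(-2)] + (-4)*[(-1)*(-3) - (-1)*(-2)]
  = 1*(-6) - 1*(-3) + (-4)*(1) = -7
x = Dx/D = 7/-7 = -1, y = Dy/D = -7/-7 = 1, z = Dz/D = -7/-7 = 1
Check eq1: (1)(-1) + (1)(1) + (-4)(1) = -4 = -4 ✓
Check eq2: (-1)(-1) + (-1)(1) + (-3)(1) = -3 = -3 ✓
Check eq3: (-2)(-1) + (-3)(1) + (-2)(1) = -3 = -3 ✓

x = -1, y = 1, z = 1


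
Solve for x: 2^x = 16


Express both sides with the same base.
16 = 2^4
Since the bases match: x = 4

x = 4


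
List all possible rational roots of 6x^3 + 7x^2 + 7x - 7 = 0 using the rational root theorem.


Rational root theorem: possible roots are ±p/q where:
  p divides the constant term (-7): p ∈ {1, 7}
  q divides the leading coefficient (6): q ∈ {1, 2, 3, 6}

All possible rational roots: -7, -7/2, -7/3, -7/6, -1, -1/2, -1/3, -1/6, 1/6, 1/3, 1/2, 1, 7/6, 7/3, 7/2, 7

-7, -7/2, -7/3, -7/6, -1, -1/2, -1/3, -1/6, 1/6, 1/3, 1/2, 1, 7/6, 7/3, 7/2, 7


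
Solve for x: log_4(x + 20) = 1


Convert to exponential form: x + 20 = 4^1 = 4
x = 4 - 20 = -16
Check: log_4(-16 + 20) = log_4(4) = log_4(4) = 1 ✓

x = -16


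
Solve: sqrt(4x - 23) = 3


Square both sides: 4x - 23 = 3^2 = 9
4x = 9 + 23 = 32
x = 8
Check: sqrt(4*8 - 23) = sqrt(9) = 3 ✓

x = 8


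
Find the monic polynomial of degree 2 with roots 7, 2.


A monic polynomial with roots 7, 2 is:
p(x) = (x - 7)(x - 2)
After multiplying by (x - 7): x - 7
After multiplying by (x - 2): x^2 - 9x + 14

x^2 - 9x + 14


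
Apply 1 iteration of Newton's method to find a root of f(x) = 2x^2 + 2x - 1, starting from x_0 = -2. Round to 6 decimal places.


Newton's method: x_(n+1) = x_n - f(x_n)/f'(x_n)
f(x) = 2x^2 + 2x - 1
f'(x) = 4x + 2

Iteration 1:
  f(-2.000000) = 3.000000
  f'(-2.000000) = -6.000000
  x_1 = -2.000000 - (3.000000)/(-6.000000) = -1.500000

x_1 = -1.500000


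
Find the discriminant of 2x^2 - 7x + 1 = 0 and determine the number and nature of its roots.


For ax^2 + bx + c = 0, discriminant D = b^2 - 4ac
Here a = 2, b = -7, c = 1
D = (-7)^2 - 4(2)(1) = 49 - 8 = 41

D = 41 > 0 but not a perfect square
The equation has 2 distinct real irrational roots.

Discriminant = 41, 2 distinct real irrational roots


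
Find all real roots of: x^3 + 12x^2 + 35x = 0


The constant term is 0, so x = 0 is a root. Factor out x:
  x(x^2 + 12x + 35) = 0
Solve the quadratic x^2 + 12x + 35 = 0: discriminant = 12^2 - 4(1)(35) = 144 - 140 = 4.
sqrt(4) = 2, so x = (-12 ± 2)/2: x = -5 or x = -7.

x = -7, x = -5, x = 0


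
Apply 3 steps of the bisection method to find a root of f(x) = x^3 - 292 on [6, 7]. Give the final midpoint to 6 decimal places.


f(x) = x^3 - 292
f(6) = -76 < 0
f(7) = 51 > 0

Step 1: midpoint = (6.000000 + 7.000000)/2 = 6.500000
  f(6.500000) = -17.375000
  f(mid) < 0, so root is in [6.500000, 7.000000]

Step 2: midpoint = (6.500000 + 7.000000)/2 = 6.750000
  f(6.750000) = 15.546875
  f(mid) > 0, so root is in [6.500000, 6.750000]

Step 3: midpoint = (6.500000 + 6.750000)/2 = 6.625000
  f(6.625000) = -1.224609
  f(mid) < 0, so root is in [6.625000, 6.750000]

midpoint = 6.625000
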